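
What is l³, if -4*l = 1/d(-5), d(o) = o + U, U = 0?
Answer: 1/8000 ≈ 0.00012500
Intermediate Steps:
d(o) = o (d(o) = o + 0 = o)
l = 1/20 (l = -1/(4*(-5)) = -(-1)/(4*5) = -¼*(-⅕) = 1/20 ≈ 0.050000)
l³ = (1/20)³ = 1/8000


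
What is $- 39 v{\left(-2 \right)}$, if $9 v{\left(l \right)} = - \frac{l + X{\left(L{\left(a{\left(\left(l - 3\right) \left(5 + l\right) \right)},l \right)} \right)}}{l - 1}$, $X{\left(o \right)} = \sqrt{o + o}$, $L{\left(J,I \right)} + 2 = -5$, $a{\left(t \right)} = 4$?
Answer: $\frac{26}{9} - \frac{13 i \sqrt{14}}{9} \approx 2.8889 - 5.4046 i$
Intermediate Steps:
$L{\left(J,I \right)} = -7$ ($L{\left(J,I \right)} = -2 - 5 = -7$)
$X{\left(o \right)} = \sqrt{2} \sqrt{o}$ ($X{\left(o \right)} = \sqrt{2 o} = \sqrt{2} \sqrt{o}$)
$v{\left(l \right)} = - \frac{l + i \sqrt{14}}{9 \left(-1 + l\right)}$ ($v{\left(l \right)} = \frac{\left(-1\right) \frac{l + \sqrt{2} \sqrt{-7}}{l - 1}}{9} = \frac{\left(-1\right) \frac{l + \sqrt{2} i \sqrt{7}}{-1 + l}}{9} = \frac{\left(-1\right) \frac{l + i \sqrt{14}}{-1 + l}}{9} = \frac{\left(-1\right) \frac{1}{-1 + l} \left(l + i \sqrt{14}\right)}{9} = - \frac{l + i \sqrt{14}}{9 \left(-1 + l\right)}$)
$- 39 v{\left(-2 \right)} = - 39 \frac{\left(-1\right) \left(-2\right) - i \sqrt{14}}{9 \left(-1 - 2\right)} = - 39 \frac{2 - i \sqrt{14}}{9 \left(-3\right)} = - 39 \cdot \frac{1}{9} \left(- \frac{1}{3}\right) \left(2 - i \sqrt{14}\right) = - 39 \left(- \frac{2}{27} + \frac{i \sqrt{14}}{27}\right) = \frac{26}{9} - \frac{13 i \sqrt{14}}{9}$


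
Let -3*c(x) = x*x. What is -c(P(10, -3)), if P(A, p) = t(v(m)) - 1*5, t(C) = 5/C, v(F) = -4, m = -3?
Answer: 625/48 ≈ 13.021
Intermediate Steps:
P(A, p) = -25/4 (P(A, p) = 5/(-4) - 1*5 = 5*(-1/4) - 5 = -5/4 - 5 = -25/4)
c(x) = -x**2/3 (c(x) = -x*x/3 = -x**2/3)
-c(P(10, -3)) = -(-1)*(-25/4)**2/3 = -(-1)*625/(3*16) = -1*(-625/48) = 625/48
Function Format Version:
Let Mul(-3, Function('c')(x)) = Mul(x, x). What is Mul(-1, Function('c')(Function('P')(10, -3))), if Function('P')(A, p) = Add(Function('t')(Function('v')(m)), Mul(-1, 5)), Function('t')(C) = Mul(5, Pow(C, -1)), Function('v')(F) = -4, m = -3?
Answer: Rational(625, 48) ≈ 13.021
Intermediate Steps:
Function('P')(A, p) = Rational(-25, 4) (Function('P')(A, p) = Add(Mul(5, Pow(-4, -1)), Mul(-1, 5)) = Add(Mul(5, Rational(-1, 4)), -5) = Add(Rational(-5, 4), -5) = Rational(-25, 4))
Function('c')(x) = Mul(Rational(-1, 3), Pow(x, 2)) (Function('c')(x) = Mul(Rational(-1, 3), Mul(x, x)) = Mul(Rational(-1, 3), Pow(x, 2)))
Mul(-1, Function('c')(Function('P')(10, -3))) = Mul(-1, Mul(Rational(-1, 3), Pow(Rational(-25, 4), 2))) = Mul(-1, Mul(Rational(-1, 3), Rational(625, 16))) = Mul(-1, Rational(-625, 48)) = Rational(625, 48)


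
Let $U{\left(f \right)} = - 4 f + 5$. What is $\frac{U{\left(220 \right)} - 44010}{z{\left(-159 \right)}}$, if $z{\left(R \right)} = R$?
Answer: $\frac{44885}{159} \approx 282.3$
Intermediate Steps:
$U{\left(f \right)} = 5 - 4 f$
$\frac{U{\left(220 \right)} - 44010}{z{\left(-159 \right)}} = \frac{\left(5 - 880\right) - 44010}{-159} = \left(\left(5 - 880\right) - 44010\right) \left(- \frac{1}{159}\right) = \left(-875 - 44010\right) \left(- \frac{1}{159}\right) = \left(-44885\right) \left(- \frac{1}{159}\right) = \frac{44885}{159}$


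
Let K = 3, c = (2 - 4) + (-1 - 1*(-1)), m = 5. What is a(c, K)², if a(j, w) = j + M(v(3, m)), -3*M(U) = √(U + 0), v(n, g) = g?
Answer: (6 + √5)²/9 ≈ 7.5370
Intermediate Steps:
M(U) = -√U/3 (M(U) = -√(U + 0)/3 = -√U/3)
c = -2 (c = -2 + (-1 + 1) = -2 + 0 = -2)
a(j, w) = j - √5/3
a(c, K)² = (-2 - √5/3)²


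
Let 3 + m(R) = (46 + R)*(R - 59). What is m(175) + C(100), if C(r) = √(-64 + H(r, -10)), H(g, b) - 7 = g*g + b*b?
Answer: 25633 + 11*√83 ≈ 25733.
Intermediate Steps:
m(R) = -3 + (-59 + R)*(46 + R) (m(R) = -3 + (46 + R)*(R - 59) = -3 + (46 + R)*(-59 + R) = -3 + (-59 + R)*(46 + R))
H(g, b) = 7 + b² + g² (H(g, b) = 7 + (g*g + b*b) = 7 + (g² + b²) = 7 + (b² + g²) = 7 + b² + g²)
C(r) = √(43 + r²) (C(r) = √(-64 + (7 + (-10)² + r²)) = √(-64 + (7 + 100 + r²)) = √(-64 + (107 + r²)) = √(43 + r²))
m(175) + C(100) = (-2717 + 175² - 13*175) + √(43 + 100²) = (-2717 + 30625 - 2275) + √(43 + 10000) = 25633 + √10043 = 25633 + 11*√83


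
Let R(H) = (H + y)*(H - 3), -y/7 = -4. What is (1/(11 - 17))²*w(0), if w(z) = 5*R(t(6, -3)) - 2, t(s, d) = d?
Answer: -188/9 ≈ -20.889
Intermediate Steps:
y = 28 (y = -7*(-4) = 28)
R(H) = (-3 + H)*(28 + H) (R(H) = (H + 28)*(H - 3) = (28 + H)*(-3 + H) = (-3 + H)*(28 + H))
w(z) = -752 (w(z) = 5*(-84 + (-3)² + 25*(-3)) - 2 = 5*(-84 + 9 - 75) - 2 = 5*(-150) - 2 = -750 - 2 = -752)
(1/(11 - 17))²*w(0) = (1/(11 - 17))²*(-752) = (1/(-6))²*(-752) = (-⅙)²*(-752) = (1/36)*(-752) = -188/9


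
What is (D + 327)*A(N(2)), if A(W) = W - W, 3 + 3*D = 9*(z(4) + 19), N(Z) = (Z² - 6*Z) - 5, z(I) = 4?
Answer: 0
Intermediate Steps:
N(Z) = -5 + Z² - 6*Z
D = 68 (D = -1 + (9*(4 + 19))/3 = -1 + (9*23)/3 = -1 + (⅓)*207 = -1 + 69 = 68)
A(W) = 0
(D + 327)*A(N(2)) = (68 + 327)*0 = 395*0 = 0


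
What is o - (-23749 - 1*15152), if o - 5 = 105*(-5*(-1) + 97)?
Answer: 49616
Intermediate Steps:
o = 10715 (o = 5 + 105*(-5*(-1) + 97) = 5 + 105*(5 + 97) = 5 + 105*102 = 5 + 10710 = 10715)
o - (-23749 - 1*15152) = 10715 - (-23749 - 1*15152) = 10715 - (-23749 - 15152) = 10715 - 1*(-38901) = 10715 + 38901 = 49616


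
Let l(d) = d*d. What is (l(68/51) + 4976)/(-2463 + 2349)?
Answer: -22400/513 ≈ -43.665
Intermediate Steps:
l(d) = d**2
(l(68/51) + 4976)/(-2463 + 2349) = ((68/51)**2 + 4976)/(-2463 + 2349) = ((68*(1/51))**2 + 4976)/(-114) = ((4/3)**2 + 4976)*(-1/114) = (16/9 + 4976)*(-1/114) = (44800/9)*(-1/114) = -22400/513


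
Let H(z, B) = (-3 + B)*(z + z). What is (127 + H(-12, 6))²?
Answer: 3025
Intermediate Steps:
H(z, B) = 2*z*(-3 + B) (H(z, B) = (-3 + B)*(2*z) = 2*z*(-3 + B))
(127 + H(-12, 6))² = (127 + 2*(-12)*(-3 + 6))² = (127 + 2*(-12)*3)² = (127 - 72)² = 55² = 3025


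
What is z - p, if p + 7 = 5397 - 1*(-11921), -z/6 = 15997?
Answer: -113293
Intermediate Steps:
z = -95982 (z = -6*15997 = -95982)
p = 17311 (p = -7 + (5397 - 1*(-11921)) = -7 + (5397 + 11921) = -7 + 17318 = 17311)
z - p = -95982 - 1*17311 = -95982 - 17311 = -113293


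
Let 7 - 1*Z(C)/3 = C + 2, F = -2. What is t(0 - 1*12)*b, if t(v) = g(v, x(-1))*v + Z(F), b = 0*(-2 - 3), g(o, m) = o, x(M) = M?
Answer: 0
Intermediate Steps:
Z(C) = 15 - 3*C (Z(C) = 21 - 3*(C + 2) = 21 - 3*(2 + C) = 21 + (-6 - 3*C) = 15 - 3*C)
b = 0 (b = 0*(-5) = 0)
t(v) = 21 + v² (t(v) = v*v + (15 - 3*(-2)) = v² + (15 + 6) = v² + 21 = 21 + v²)
t(0 - 1*12)*b = (21 + (0 - 1*12)²)*0 = (21 + (0 - 12)²)*0 = (21 + (-12)²)*0 = (21 + 144)*0 = 165*0 = 0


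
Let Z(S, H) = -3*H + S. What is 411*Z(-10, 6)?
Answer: -11508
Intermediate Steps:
Z(S, H) = S - 3*H
411*Z(-10, 6) = 411*(-10 - 3*6) = 411*(-10 - 18) = 411*(-28) = -11508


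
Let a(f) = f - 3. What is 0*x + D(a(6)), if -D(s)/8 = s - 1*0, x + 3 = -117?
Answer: -24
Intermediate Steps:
x = -120 (x = -3 - 117 = -120)
a(f) = -3 + f
D(s) = -8*s (D(s) = -8*(s - 1*0) = -8*(s + 0) = -8*s)
0*x + D(a(6)) = 0*(-120) - 8*(-3 + 6) = 0 - 8*3 = 0 - 24 = -24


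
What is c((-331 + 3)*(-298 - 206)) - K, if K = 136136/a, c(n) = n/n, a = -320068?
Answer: 16293/11431 ≈ 1.4253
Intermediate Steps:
c(n) = 1
K = -4862/11431 (K = 136136/(-320068) = 136136*(-1/320068) = -4862/11431 ≈ -0.42533)
c((-331 + 3)*(-298 - 206)) - K = 1 - 1*(-4862/11431) = 1 + 4862/11431 = 16293/11431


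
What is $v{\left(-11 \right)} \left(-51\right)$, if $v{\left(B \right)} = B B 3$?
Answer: $-18513$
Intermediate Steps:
$v{\left(B \right)} = 3 B^{2}$ ($v{\left(B \right)} = B^{2} \cdot 3 = 3 B^{2}$)
$v{\left(-11 \right)} \left(-51\right) = 3 \left(-11\right)^{2} \left(-51\right) = 3 \cdot 121 \left(-51\right) = 363 \left(-51\right) = -18513$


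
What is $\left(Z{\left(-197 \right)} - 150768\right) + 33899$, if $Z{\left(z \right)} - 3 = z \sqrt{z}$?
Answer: $-116866 - 197 i \sqrt{197} \approx -1.1687 \cdot 10^{5} - 2765.0 i$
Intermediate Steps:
$Z{\left(z \right)} = 3 + z^{\frac{3}{2}}$ ($Z{\left(z \right)} = 3 + z \sqrt{z} = 3 + z^{\frac{3}{2}}$)
$\left(Z{\left(-197 \right)} - 150768\right) + 33899 = \left(\left(3 + \left(-197\right)^{\frac{3}{2}}\right) - 150768\right) + 33899 = \left(\left(3 - 197 i \sqrt{197}\right) - 150768\right) + 33899 = \left(-150765 - 197 i \sqrt{197}\right) + 33899 = -116866 - 197 i \sqrt{197}$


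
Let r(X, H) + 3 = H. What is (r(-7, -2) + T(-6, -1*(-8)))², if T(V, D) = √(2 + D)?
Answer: (5 - √10)² ≈ 3.3772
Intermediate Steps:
r(X, H) = -3 + H
(r(-7, -2) + T(-6, -1*(-8)))² = ((-3 - 2) + √(2 - 1*(-8)))² = (-5 + √(2 + 8))² = (-5 + √10)²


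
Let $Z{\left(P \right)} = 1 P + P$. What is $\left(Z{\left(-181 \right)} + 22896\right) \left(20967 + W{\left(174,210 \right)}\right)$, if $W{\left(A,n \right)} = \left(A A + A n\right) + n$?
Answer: $1982834262$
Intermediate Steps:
$W{\left(A,n \right)} = n + A^{2} + A n$ ($W{\left(A,n \right)} = \left(A^{2} + A n\right) + n = n + A^{2} + A n$)
$Z{\left(P \right)} = 2 P$ ($Z{\left(P \right)} = P + P = 2 P$)
$\left(Z{\left(-181 \right)} + 22896\right) \left(20967 + W{\left(174,210 \right)}\right) = \left(2 \left(-181\right) + 22896\right) \left(20967 + \left(210 + 174^{2} + 174 \cdot 210\right)\right) = \left(-362 + 22896\right) \left(20967 + \left(210 + 30276 + 36540\right)\right) = 22534 \left(20967 + 67026\right) = 22534 \cdot 87993 = 1982834262$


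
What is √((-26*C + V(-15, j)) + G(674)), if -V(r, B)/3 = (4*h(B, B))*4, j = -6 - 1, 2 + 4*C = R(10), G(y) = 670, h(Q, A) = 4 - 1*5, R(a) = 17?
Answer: √2482/2 ≈ 24.910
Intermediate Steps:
h(Q, A) = -1 (h(Q, A) = 4 - 5 = -1)
C = 15/4 (C = -½ + (¼)*17 = -½ + 17/4 = 15/4 ≈ 3.7500)
j = -7
V(r, B) = 48 (V(r, B) = -3*4*(-1)*4 = -(-12)*4 = -3*(-16) = 48)
√((-26*C + V(-15, j)) + G(674)) = √((-26*15/4 + 48) + 670) = √((-195/2 + 48) + 670) = √(-99/2 + 670) = √(1241/2) = √2482/2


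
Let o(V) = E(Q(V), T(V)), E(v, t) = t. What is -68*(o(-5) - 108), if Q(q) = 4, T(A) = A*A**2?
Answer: 15844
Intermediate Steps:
T(A) = A**3
o(V) = V**3
-68*(o(-5) - 108) = -68*((-5)**3 - 108) = -68*(-125 - 108) = -68*(-233) = 15844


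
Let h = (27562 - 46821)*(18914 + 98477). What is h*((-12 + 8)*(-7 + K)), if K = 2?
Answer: -45216665380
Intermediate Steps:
h = -2260833269 (h = -19259*117391 = -2260833269)
h*((-12 + 8)*(-7 + K)) = -2260833269*(-12 + 8)*(-7 + 2) = -(-9043333076)*(-5) = -2260833269*20 = -45216665380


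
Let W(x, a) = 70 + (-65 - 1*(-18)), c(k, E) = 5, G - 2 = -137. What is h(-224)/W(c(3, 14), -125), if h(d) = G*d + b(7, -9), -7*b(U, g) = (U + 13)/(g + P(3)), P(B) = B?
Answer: 635050/483 ≈ 1314.8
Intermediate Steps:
G = -135 (G = 2 - 137 = -135)
b(U, g) = -(13 + U)/(7*(3 + g)) (b(U, g) = -(U + 13)/(7*(g + 3)) = -(13 + U)/(7*(3 + g)))
W(x, a) = 23 (W(x, a) = 70 + (-65 + 18) = 70 - 47 = 23)
h(d) = 10/21 - 135*d (h(d) = -135*d + (-13 - 1*7)/(7*(3 - 9)) = -135*d + (⅐)*(-13 - 7)/(-6) = -135*d + (⅐)*(-⅙)*(-20) = -135*d + 10/21 = 10/21 - 135*d)
h(-224)/W(c(3, 14), -125) = (10/21 - 135*(-224))/23 = (10/21 + 30240)*(1/23) = (635050/21)*(1/23) = 635050/483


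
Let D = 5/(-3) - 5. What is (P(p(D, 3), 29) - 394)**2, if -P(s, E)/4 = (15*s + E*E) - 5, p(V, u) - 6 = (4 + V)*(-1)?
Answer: 18130564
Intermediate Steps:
D = -20/3 (D = 5*(-1/3) - 5 = -5/3 - 5 = -20/3 ≈ -6.6667)
p(V, u) = 2 - V (p(V, u) = 6 + (4 + V)*(-1) = 6 + (-4 - V) = 2 - V)
P(s, E) = 20 - 60*s - 4*E**2 (P(s, E) = -4*((15*s + E*E) - 5) = -4*((15*s + E**2) - 5) = -4*((E**2 + 15*s) - 5) = -4*(-5 + E**2 + 15*s) = 20 - 60*s - 4*E**2)
(P(p(D, 3), 29) - 394)**2 = ((20 - 60*(2 - 1*(-20/3)) - 4*29**2) - 394)**2 = ((20 - 60*(2 + 20/3) - 4*841) - 394)**2 = ((20 - 60*26/3 - 3364) - 394)**2 = ((20 - 520 - 3364) - 394)**2 = (-3864 - 394)**2 = (-4258)**2 = 18130564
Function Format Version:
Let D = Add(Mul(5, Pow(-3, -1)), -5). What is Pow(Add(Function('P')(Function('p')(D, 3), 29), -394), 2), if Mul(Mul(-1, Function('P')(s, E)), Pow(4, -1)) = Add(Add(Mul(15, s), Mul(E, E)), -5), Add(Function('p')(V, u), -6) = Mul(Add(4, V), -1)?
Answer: 18130564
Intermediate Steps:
D = Rational(-20, 3) (D = Add(Mul(5, Rational(-1, 3)), -5) = Add(Rational(-5, 3), -5) = Rational(-20, 3) ≈ -6.6667)
Function('p')(V, u) = Add(2, Mul(-1, V)) (Function('p')(V, u) = Add(6, Mul(Add(4, V), -1)) = Add(6, Add(-4, Mul(-1, V))) = Add(2, Mul(-1, V)))
Function('P')(s, E) = Add(20, Mul(-60, s), Mul(-4, Pow(E, 2))) (Function('P')(s, E) = Mul(-4, Add(Add(Mul(15, s), Mul(E, E)), -5)) = Mul(-4, Add(Add(Mul(15, s), Pow(E, 2)), -5)) = Mul(-4, Add(Add(Pow(E, 2), Mul(15, s)), -5)) = Mul(-4, Add(-5, Pow(E, 2), Mul(15, s))) = Add(20, Mul(-60, s), Mul(-4, Pow(E, 2))))
Pow(Add(Function('P')(Function('p')(D, 3), 29), -394), 2) = Pow(Add(Add(20, Mul(-60, Add(2, Mul(-1, Rational(-20, 3)))), Mul(-4, Pow(29, 2))), -394), 2) = Pow(Add(Add(20, Mul(-60, Add(2, Rational(20, 3))), Mul(-4, 841)), -394), 2) = Pow(Add(Add(20, Mul(-60, Rational(26, 3)), -3364), -394), 2) = Pow(Add(Add(20, -520, -3364), -394), 2) = Pow(Add(-3864, -394), 2) = Pow(-4258, 2) = 18130564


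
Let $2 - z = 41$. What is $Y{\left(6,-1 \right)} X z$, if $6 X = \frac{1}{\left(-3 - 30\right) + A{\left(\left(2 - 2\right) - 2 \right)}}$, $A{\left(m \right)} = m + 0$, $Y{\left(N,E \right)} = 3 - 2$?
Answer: $\frac{13}{70} \approx 0.18571$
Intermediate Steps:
$z = -39$ ($z = 2 - 41 = -39$)
$Y{\left(N,E \right)} = 1$
$A{\left(m \right)} = m$
$X = - \frac{1}{210}$ ($X = \frac{1}{6 \left(\left(-3 - 30\right) + \left(\left(2 - 2\right) - 2\right)\right)} = \frac{1}{6 \left(\left(-3 - 30\right) + \left(0 - 2\right)\right)} = \frac{1}{6 \left(-33 - 2\right)} = \frac{1}{6 \left(-35\right)} = \frac{1}{6} \left(- \frac{1}{35}\right) = - \frac{1}{210} \approx -0.0047619$)
$Y{\left(6,-1 \right)} X z = 1 \left(- \frac{1}{210}\right) \left(-39\right) = \left(- \frac{1}{210}\right) \left(-39\right) = \frac{13}{70}$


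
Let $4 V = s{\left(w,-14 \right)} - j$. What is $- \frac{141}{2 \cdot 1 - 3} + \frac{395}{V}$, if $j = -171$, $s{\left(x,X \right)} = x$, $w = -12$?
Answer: $\frac{23999}{159} \approx 150.94$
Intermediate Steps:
$V = \frac{159}{4}$ ($V = \frac{-12 - -171}{4} = \frac{-12 + 171}{4} = \frac{1}{4} \cdot 159 = \frac{159}{4} \approx 39.75$)
$- \frac{141}{2 \cdot 1 - 3} + \frac{395}{V} = - \frac{141}{2 \cdot 1 - 3} + \frac{395}{\frac{159}{4}} = - \frac{141}{2 - 3} + 395 \cdot \frac{4}{159} = - \frac{141}{-1} + \frac{1580}{159} = \left(-141\right) \left(-1\right) + \frac{1580}{159} = 141 + \frac{1580}{159} = \frac{23999}{159}$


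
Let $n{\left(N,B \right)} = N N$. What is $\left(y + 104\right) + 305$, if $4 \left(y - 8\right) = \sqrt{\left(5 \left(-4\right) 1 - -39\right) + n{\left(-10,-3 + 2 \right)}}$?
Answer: $417 + \frac{\sqrt{119}}{4} \approx 419.73$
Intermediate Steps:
$n{\left(N,B \right)} = N^{2}$
$y = 8 + \frac{\sqrt{119}}{4}$ ($y = 8 + \frac{\sqrt{\left(5 \left(-4\right) 1 - -39\right) + \left(-10\right)^{2}}}{4} = 8 + \frac{\sqrt{\left(\left(-20\right) 1 + 39\right) + 100}}{4} = 8 + \frac{\sqrt{\left(-20 + 39\right) + 100}}{4} = 8 + \frac{\sqrt{19 + 100}}{4} = 8 + \frac{\sqrt{119}}{4} \approx 10.727$)
$\left(y + 104\right) + 305 = \left(\left(8 + \frac{\sqrt{119}}{4}\right) + 104\right) + 305 = \left(112 + \frac{\sqrt{119}}{4}\right) + 305 = 417 + \frac{\sqrt{119}}{4}$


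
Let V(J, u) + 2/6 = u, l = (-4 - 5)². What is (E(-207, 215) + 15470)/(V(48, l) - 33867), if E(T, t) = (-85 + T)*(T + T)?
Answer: -409074/101359 ≈ -4.0359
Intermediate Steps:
E(T, t) = 2*T*(-85 + T) (E(T, t) = (-85 + T)*(2*T) = 2*T*(-85 + T))
l = 81 (l = (-9)² = 81)
V(J, u) = -⅓ + u
(E(-207, 215) + 15470)/(V(48, l) - 33867) = (2*(-207)*(-85 - 207) + 15470)/((-⅓ + 81) - 33867) = (2*(-207)*(-292) + 15470)/(242/3 - 33867) = (120888 + 15470)/(-101359/3) = 136358*(-3/101359) = -409074/101359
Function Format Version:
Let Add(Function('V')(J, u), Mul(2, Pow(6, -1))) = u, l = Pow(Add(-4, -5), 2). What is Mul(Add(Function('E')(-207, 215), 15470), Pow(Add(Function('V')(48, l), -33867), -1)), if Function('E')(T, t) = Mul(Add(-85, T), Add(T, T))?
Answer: Rational(-409074, 101359) ≈ -4.0359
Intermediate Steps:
Function('E')(T, t) = Mul(2, T, Add(-85, T)) (Function('E')(T, t) = Mul(Add(-85, T), Mul(2, T)) = Mul(2, T, Add(-85, T)))
l = 81 (l = Pow(-9, 2) = 81)
Function('V')(J, u) = Add(Rational(-1, 3), u)
Mul(Add(Function('E')(-207, 215), 15470), Pow(Add(Function('V')(48, l), -33867), -1)) = Mul(Add(Mul(2, -207, Add(-85, -207)), 15470), Pow(Add(Add(Rational(-1, 3), 81), -33867), -1)) = Mul(Add(Mul(2, -207, -292), 15470), Pow(Add(Rational(242, 3), -33867), -1)) = Mul(Add(120888, 15470), Pow(Rational(-101359, 3), -1)) = Mul(136358, Rational(-3, 101359)) = Rational(-409074, 101359)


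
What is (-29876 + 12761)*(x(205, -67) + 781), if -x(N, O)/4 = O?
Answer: -17953635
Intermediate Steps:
x(N, O) = -4*O
(-29876 + 12761)*(x(205, -67) + 781) = (-29876 + 12761)*(-4*(-67) + 781) = -17115*(268 + 781) = -17115*1049 = -17953635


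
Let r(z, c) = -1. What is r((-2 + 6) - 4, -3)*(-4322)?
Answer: 4322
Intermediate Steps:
r((-2 + 6) - 4, -3)*(-4322) = -1*(-4322) = 4322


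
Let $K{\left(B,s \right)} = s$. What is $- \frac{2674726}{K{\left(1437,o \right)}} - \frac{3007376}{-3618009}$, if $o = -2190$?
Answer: $\frac{1613961482329}{1320573285} \approx 1222.2$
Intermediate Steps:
$- \frac{2674726}{K{\left(1437,o \right)}} - \frac{3007376}{-3618009} = - \frac{2674726}{-2190} - \frac{3007376}{-3618009} = \left(-2674726\right) \left(- \frac{1}{2190}\right) - - \frac{3007376}{3618009} = \frac{1337363}{1095} + \frac{3007376}{3618009} = \frac{1613961482329}{1320573285}$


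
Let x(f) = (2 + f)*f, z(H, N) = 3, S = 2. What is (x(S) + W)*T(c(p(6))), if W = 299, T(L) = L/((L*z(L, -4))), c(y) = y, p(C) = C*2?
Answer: 307/3 ≈ 102.33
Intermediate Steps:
p(C) = 2*C
T(L) = ⅓ (T(L) = L/((L*3)) = L/((3*L)) = L*(1/(3*L)) = ⅓)
x(f) = f*(2 + f)
(x(S) + W)*T(c(p(6))) = (2*(2 + 2) + 299)*(⅓) = (2*4 + 299)*(⅓) = (8 + 299)*(⅓) = 307*(⅓) = 307/3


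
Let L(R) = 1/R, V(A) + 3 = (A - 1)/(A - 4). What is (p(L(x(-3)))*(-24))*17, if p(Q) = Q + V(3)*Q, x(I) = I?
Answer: -544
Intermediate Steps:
V(A) = -3 + (-1 + A)/(-4 + A) (V(A) = -3 + (A - 1)/(A - 4) = -3 + (-1 + A)/(-4 + A))
p(Q) = -4*Q (p(Q) = Q + ((11 - 2*3)/(-4 + 3))*Q = Q + ((11 - 6)/(-1))*Q = Q + (-1*5)*Q = Q - 5*Q = -4*Q)
(p(L(x(-3)))*(-24))*17 = (-4/(-3)*(-24))*17 = (-4*(-⅓)*(-24))*17 = ((4/3)*(-24))*17 = -32*17 = -544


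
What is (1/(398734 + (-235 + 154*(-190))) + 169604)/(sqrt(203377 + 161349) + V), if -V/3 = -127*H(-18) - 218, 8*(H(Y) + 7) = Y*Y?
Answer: 3361052157530190/265356679787719 - 250497645428*sqrt(364726)/265356679787719 ≈ 12.096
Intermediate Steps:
H(Y) = -7 + Y**2/8 (H(Y) = -7 + (Y*Y)/8 = -7 + Y**2/8)
V = 26835/2 (V = -3*(-127*(-7 + (1/8)*(-18)**2) - 218) = -3*(-127*(-7 + (1/8)*324) - 218) = -3*(-127*(-7 + 81/2) - 218) = -3*(-127*67/2 - 218) = -3*(-8509/2 - 218) = -3*(-8945/2) = 26835/2 ≈ 13418.)
(1/(398734 + (-235 + 154*(-190))) + 169604)/(sqrt(203377 + 161349) + V) = (1/(398734 + (-235 + 154*(-190))) + 169604)/(sqrt(203377 + 161349) + 26835/2) = (1/(398734 + (-235 - 29260)) + 169604)/(sqrt(364726) + 26835/2) = (1/(398734 - 29495) + 169604)/(26835/2 + sqrt(364726)) = (1/369239 + 169604)/(26835/2 + sqrt(364726)) = 62624411357/(369239*(26835/2 + sqrt(364726)))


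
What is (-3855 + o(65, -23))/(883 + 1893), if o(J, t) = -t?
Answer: -479/347 ≈ -1.3804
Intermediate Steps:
(-3855 + o(65, -23))/(883 + 1893) = (-3855 - 1*(-23))/(883 + 1893) = (-3855 + 23)/2776 = -3832*1/2776 = -479/347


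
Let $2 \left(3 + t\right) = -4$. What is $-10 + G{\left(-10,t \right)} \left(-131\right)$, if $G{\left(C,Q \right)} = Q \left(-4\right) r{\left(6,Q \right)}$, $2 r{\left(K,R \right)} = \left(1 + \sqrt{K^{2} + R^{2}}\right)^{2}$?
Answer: $-81230 - 2620 \sqrt{61} \approx -1.0169 \cdot 10^{5}$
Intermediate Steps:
$t = -5$ ($t = -3 + \frac{1}{2} \left(-4\right) = -3 - 2 = -5$)
$r{\left(K,R \right)} = \frac{\left(1 + \sqrt{K^{2} + R^{2}}\right)^{2}}{2}$
$G{\left(C,Q \right)} = - 2 Q \left(1 + \sqrt{36 + Q^{2}}\right)^{2}$ ($G{\left(C,Q \right)} = Q \left(-4\right) \frac{\left(1 + \sqrt{6^{2} + Q^{2}}\right)^{2}}{2} = - 4 Q \frac{\left(1 + \sqrt{36 + Q^{2}}\right)^{2}}{2} = - 2 Q \left(1 + \sqrt{36 + Q^{2}}\right)^{2}$)
$-10 + G{\left(-10,t \right)} \left(-131\right) = -10 + \left(-2\right) \left(-5\right) \left(1 + \sqrt{36 + \left(-5\right)^{2}}\right)^{2} \left(-131\right) = -10 + \left(-2\right) \left(-5\right) \left(1 + \sqrt{36 + 25}\right)^{2} \left(-131\right) = -10 + \left(-2\right) \left(-5\right) \left(1 + \sqrt{61}\right)^{2} \left(-131\right) = -10 + 10 \left(1 + \sqrt{61}\right)^{2} \left(-131\right) = -10 - 1310 \left(1 + \sqrt{61}\right)^{2}$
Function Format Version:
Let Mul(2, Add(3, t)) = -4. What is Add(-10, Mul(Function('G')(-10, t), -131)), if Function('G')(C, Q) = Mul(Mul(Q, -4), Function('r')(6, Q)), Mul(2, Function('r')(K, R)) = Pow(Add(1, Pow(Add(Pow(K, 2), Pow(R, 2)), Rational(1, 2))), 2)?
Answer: Add(-81230, Mul(-2620, Pow(61, Rational(1, 2)))) ≈ -1.0169e+5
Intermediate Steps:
t = -5 (t = Add(-3, Mul(Rational(1, 2), -4)) = Add(-3, -2) = -5)
Function('r')(K, R) = Mul(Rational(1, 2), Pow(Add(1, Pow(Add(Pow(K, 2), Pow(R, 2)), Rational(1, 2))), 2))
Function('G')(C, Q) = Mul(-2, Q, Pow(Add(1, Pow(Add(36, Pow(Q, 2)), Rational(1, 2))), 2)) (Function('G')(C, Q) = Mul(Mul(Q, -4), Mul(Rational(1, 2), Pow(Add(1, Pow(Add(Pow(6, 2), Pow(Q, 2)), Rational(1, 2))), 2))) = Mul(Mul(-4, Q), Mul(Rational(1, 2), Pow(Add(1, Pow(Add(36, Pow(Q, 2)), Rational(1, 2))), 2))) = Mul(-2, Q, Pow(Add(1, Pow(Add(36, Pow(Q, 2)), Rational(1, 2))), 2)))
Add(-10, Mul(Function('G')(-10, t), -131)) = Add(-10, Mul(Mul(-2, -5, Pow(Add(1, Pow(Add(36, Pow(-5, 2)), Rational(1, 2))), 2)), -131)) = Add(-10, Mul(Mul(-2, -5, Pow(Add(1, Pow(Add(36, 25), Rational(1, 2))), 2)), -131)) = Add(-10, Mul(Mul(-2, -5, Pow(Add(1, Pow(61, Rational(1, 2))), 2)), -131)) = Add(-10, Mul(Mul(10, Pow(Add(1, Pow(61, Rational(1, 2))), 2)), -131)) = Add(-10, Mul(-1310, Pow(Add(1, Pow(61, Rational(1, 2))), 2)))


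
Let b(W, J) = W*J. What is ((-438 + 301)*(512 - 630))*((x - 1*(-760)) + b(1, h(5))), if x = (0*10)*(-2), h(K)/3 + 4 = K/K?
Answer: 12140666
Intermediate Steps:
h(K) = -9 (h(K) = -12 + 3*(K/K) = -12 + 3*1 = -12 + 3 = -9)
x = 0 (x = 0*(-2) = 0)
b(W, J) = J*W
((-438 + 301)*(512 - 630))*((x - 1*(-760)) + b(1, h(5))) = ((-438 + 301)*(512 - 630))*((0 - 1*(-760)) - 9*1) = (-137*(-118))*((0 + 760) - 9) = 16166*(760 - 9) = 16166*751 = 12140666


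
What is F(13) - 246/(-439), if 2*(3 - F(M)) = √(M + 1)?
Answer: 1563/439 - √14/2 ≈ 1.6895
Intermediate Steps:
F(M) = 3 - √(1 + M)/2 (F(M) = 3 - √(M + 1)/2 = 3 - √(1 + M)/2)
F(13) - 246/(-439) = (3 - √(1 + 13)/2) - 246/(-439) = (3 - √14/2) - 246*(-1)/439 = (3 - √14/2) - 1*(-246/439) = (3 - √14/2) + 246/439 = 1563/439 - √14/2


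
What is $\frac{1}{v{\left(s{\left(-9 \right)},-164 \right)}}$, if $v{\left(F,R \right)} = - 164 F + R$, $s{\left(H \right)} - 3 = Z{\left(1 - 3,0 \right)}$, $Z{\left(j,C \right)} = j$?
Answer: $- \frac{1}{328} \approx -0.0030488$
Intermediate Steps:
$s{\left(H \right)} = 1$ ($s{\left(H \right)} = 3 + \left(1 - 3\right) = 3 - 2 = 1$)
$v{\left(F,R \right)} = R - 164 F$
$\frac{1}{v{\left(s{\left(-9 \right)},-164 \right)}} = \frac{1}{-164 - 164} = \frac{1}{-328} = - \frac{1}{328}$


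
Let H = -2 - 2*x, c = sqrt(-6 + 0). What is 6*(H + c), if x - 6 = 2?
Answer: -108 + 6*I*sqrt(6) ≈ -108.0 + 14.697*I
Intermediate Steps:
x = 8 (x = 6 + 2 = 8)
c = I*sqrt(6) (c = sqrt(-6) = I*sqrt(6) ≈ 2.4495*I)
H = -18 (H = -2 - 2*8 = -2 - 16 = -18)
6*(H + c) = 6*(-18 + I*sqrt(6)) = -108 + 6*I*sqrt(6)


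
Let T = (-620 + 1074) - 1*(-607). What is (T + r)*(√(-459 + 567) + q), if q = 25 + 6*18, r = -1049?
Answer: 1596 + 72*√3 ≈ 1720.7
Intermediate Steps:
T = 1061 (T = 454 + 607 = 1061)
q = 133 (q = 25 + 108 = 133)
(T + r)*(√(-459 + 567) + q) = (1061 - 1049)*(√(-459 + 567) + 133) = 12*(√108 + 133) = 12*(6*√3 + 133) = 12*(133 + 6*√3) = 1596 + 72*√3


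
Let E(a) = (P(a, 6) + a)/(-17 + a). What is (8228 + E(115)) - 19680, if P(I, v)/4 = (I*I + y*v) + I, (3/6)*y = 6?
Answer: -1068533/98 ≈ -10903.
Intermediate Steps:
y = 12 (y = 2*6 = 12)
P(I, v) = 4*I + 4*I² + 48*v (P(I, v) = 4*((I*I + 12*v) + I) = 4*((I² + 12*v) + I) = 4*(I + I² + 12*v) = 4*I + 4*I² + 48*v)
E(a) = (288 + 4*a² + 5*a)/(-17 + a) (E(a) = ((4*a + 4*a² + 48*6) + a)/(-17 + a) = ((4*a + 4*a² + 288) + a)/(-17 + a) = ((288 + 4*a + 4*a²) + a)/(-17 + a) = (288 + 4*a² + 5*a)/(-17 + a))
(8228 + E(115)) - 19680 = (8228 + (288 + 4*115² + 5*115)/(-17 + 115)) - 19680 = (8228 + (288 + 4*13225 + 575)/98) - 19680 = (8228 + (288 + 52900 + 575)/98) - 19680 = (8228 + (1/98)*53763) - 19680 = (8228 + 53763/98) - 19680 = 860107/98 - 19680 = -1068533/98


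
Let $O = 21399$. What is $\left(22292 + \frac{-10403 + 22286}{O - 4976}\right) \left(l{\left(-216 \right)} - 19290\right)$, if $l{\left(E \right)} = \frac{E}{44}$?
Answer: $- \frac{77705372257356}{180653} \approx -4.3014 \cdot 10^{8}$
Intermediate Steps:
$l{\left(E \right)} = \frac{E}{44}$ ($l{\left(E \right)} = E \frac{1}{44} = \frac{E}{44}$)
$\left(22292 + \frac{-10403 + 22286}{O - 4976}\right) \left(l{\left(-216 \right)} - 19290\right) = \left(22292 + \frac{-10403 + 22286}{21399 - 4976}\right) \left(\frac{1}{44} \left(-216\right) - 19290\right) = \left(22292 + \frac{11883}{16423}\right) \left(- \frac{54}{11} - 19290\right) = \left(22292 + 11883 \cdot \frac{1}{16423}\right) \left(- \frac{212244}{11}\right) = \left(22292 + \frac{11883}{16423}\right) \left(- \frac{212244}{11}\right) = \frac{366113399}{16423} \left(- \frac{212244}{11}\right) = - \frac{77705372257356}{180653}$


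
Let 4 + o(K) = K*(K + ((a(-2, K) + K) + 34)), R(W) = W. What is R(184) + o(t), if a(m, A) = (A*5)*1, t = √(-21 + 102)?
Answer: 1053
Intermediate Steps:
t = 9 (t = √81 = 9)
a(m, A) = 5*A (a(m, A) = (5*A)*1 = 5*A)
o(K) = -4 + K*(34 + 7*K) (o(K) = -4 + K*(K + ((5*K + K) + 34)) = -4 + K*(K + (6*K + 34)) = -4 + K*(K + (34 + 6*K)) = -4 + K*(34 + 7*K))
R(184) + o(t) = 184 + (-4 + 7*9² + 34*9) = 184 + (-4 + 7*81 + 306) = 184 + (-4 + 567 + 306) = 184 + 869 = 1053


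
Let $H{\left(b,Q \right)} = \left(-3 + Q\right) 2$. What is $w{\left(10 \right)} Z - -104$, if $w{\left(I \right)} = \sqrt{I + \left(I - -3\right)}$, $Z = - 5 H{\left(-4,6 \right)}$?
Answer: $104 - 30 \sqrt{23} \approx -39.875$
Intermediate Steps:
$H{\left(b,Q \right)} = -6 + 2 Q$
$Z = -30$ ($Z = - 5 \left(-6 + 2 \cdot 6\right) = - 5 \left(-6 + 12\right) = \left(-5\right) 6 = -30$)
$w{\left(I \right)} = \sqrt{3 + 2 I}$ ($w{\left(I \right)} = \sqrt{I + \left(I + 3\right)} = \sqrt{I + \left(3 + I\right)} = \sqrt{3 + 2 I}$)
$w{\left(10 \right)} Z - -104 = \sqrt{3 + 2 \cdot 10} \left(-30\right) - -104 = \sqrt{3 + 20} \left(-30\right) + \left(-73 + 177\right) = \sqrt{23} \left(-30\right) + 104 = - 30 \sqrt{23} + 104 = 104 - 30 \sqrt{23}$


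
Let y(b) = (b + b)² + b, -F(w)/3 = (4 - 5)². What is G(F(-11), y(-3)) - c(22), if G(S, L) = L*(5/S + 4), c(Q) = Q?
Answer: 55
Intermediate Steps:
F(w) = -3 (F(w) = -3*(4 - 5)² = -3*(-1)² = -3*1 = -3)
y(b) = b + 4*b² (y(b) = (2*b)² + b = 4*b² + b = b + 4*b²)
G(S, L) = L*(4 + 5/S)
G(F(-11), y(-3)) - c(22) = -3*(1 + 4*(-3))*(5 + 4*(-3))/(-3) - 1*22 = -3*(1 - 12)*(-⅓)*(5 - 12) - 22 = -3*(-11)*(-⅓)*(-7) - 22 = 33*(-⅓)*(-7) - 22 = 77 - 22 = 55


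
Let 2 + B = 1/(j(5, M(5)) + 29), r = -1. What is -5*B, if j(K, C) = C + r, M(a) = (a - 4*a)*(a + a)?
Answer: 1225/122 ≈ 10.041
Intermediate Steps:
M(a) = -6*a² (M(a) = (-3*a)*(2*a) = -6*a²)
j(K, C) = -1 + C (j(K, C) = C - 1 = -1 + C)
B = -245/122 (B = -2 + 1/((-1 - 6*5²) + 29) = -2 + 1/((-1 - 6*25) + 29) = -2 + 1/((-1 - 150) + 29) = -2 + 1/(-151 + 29) = -2 + 1/(-122) = -2 - 1/122 = -245/122 ≈ -2.0082)
-5*B = -5*(-245/122) = 1225/122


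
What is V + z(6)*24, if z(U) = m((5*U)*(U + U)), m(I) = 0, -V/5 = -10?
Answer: 50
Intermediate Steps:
V = 50 (V = -5*(-10) = 50)
z(U) = 0
V + z(6)*24 = 50 + 0*24 = 50 + 0 = 50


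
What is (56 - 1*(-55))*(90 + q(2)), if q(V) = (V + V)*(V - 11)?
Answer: 5994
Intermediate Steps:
q(V) = 2*V*(-11 + V) (q(V) = (2*V)*(-11 + V) = 2*V*(-11 + V))
(56 - 1*(-55))*(90 + q(2)) = (56 - 1*(-55))*(90 + 2*2*(-11 + 2)) = (56 + 55)*(90 + 2*2*(-9)) = 111*(90 - 36) = 111*54 = 5994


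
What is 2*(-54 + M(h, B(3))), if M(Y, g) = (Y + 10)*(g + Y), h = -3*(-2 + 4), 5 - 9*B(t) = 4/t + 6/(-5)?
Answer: -20476/135 ≈ -151.67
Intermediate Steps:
B(t) = 31/45 - 4/(9*t) (B(t) = 5/9 - (4/t + 6/(-5))/9 = 5/9 - (4/t + 6*(-1/5))/9 = 5/9 - (4/t - 6/5)/9 = 5/9 - (-6/5 + 4/t)/9 = 5/9 + (2/15 - 4/(9*t)) = 31/45 - 4/(9*t))
h = -6 (h = -3*2 = -6)
M(Y, g) = (10 + Y)*(Y + g)
2*(-54 + M(h, B(3))) = 2*(-54 + ((-6)**2 + 10*(-6) + 10*((1/45)*(-20 + 31*3)/3) - 2*(-20 + 31*3)/(15*3))) = 2*(-54 + (36 - 60 + 10*((1/45)*(1/3)*(-20 + 93)) - 2*(-20 + 93)/(15*3))) = 2*(-54 + (36 - 60 + 10*((1/45)*(1/3)*73) - 2*73/(15*3))) = 2*(-54 + (36 - 60 + 10*(73/135) - 6*73/135)) = 2*(-54 + (36 - 60 + 146/27 - 146/45)) = 2*(-54 - 2948/135) = 2*(-10238/135) = -20476/135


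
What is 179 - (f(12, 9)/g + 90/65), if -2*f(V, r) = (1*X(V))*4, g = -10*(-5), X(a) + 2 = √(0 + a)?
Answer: 57699/325 + 2*√3/25 ≈ 177.67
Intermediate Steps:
X(a) = -2 + √a (X(a) = -2 + √(0 + a) = -2 + √a)
g = 50
f(V, r) = 4 - 2*√V (f(V, r) = -1*(-2 + √V)*4/2 = -(-2 + √V)*4/2 = -(-8 + 4*√V)/2 = 4 - 2*√V)
179 - (f(12, 9)/g + 90/65) = 179 - ((4 - 4*√3)/50 + 90/65) = 179 - ((4 - 4*√3)*(1/50) + 90*(1/65)) = 179 - ((4 - 4*√3)*(1/50) + 18/13) = 179 - ((2/25 - 2*√3/25) + 18/13) = 179 - (476/325 - 2*√3/25) = 179 + (-476/325 + 2*√3/25) = 57699/325 + 2*√3/25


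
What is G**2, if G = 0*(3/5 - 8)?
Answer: 0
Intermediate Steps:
G = 0 (G = 0*(3*(1/5) - 8) = 0*(3/5 - 8) = 0*(-37/5) = 0)
G**2 = 0**2 = 0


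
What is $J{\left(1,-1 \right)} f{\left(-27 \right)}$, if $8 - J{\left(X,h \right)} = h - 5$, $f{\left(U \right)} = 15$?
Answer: $210$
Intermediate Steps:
$J{\left(X,h \right)} = 13 - h$ ($J{\left(X,h \right)} = 8 - \left(h - 5\right) = 8 - \left(-5 + h\right) = 13 - h$)
$J{\left(1,-1 \right)} f{\left(-27 \right)} = \left(13 - -1\right) 15 = \left(13 + 1\right) 15 = 14 \cdot 15 = 210$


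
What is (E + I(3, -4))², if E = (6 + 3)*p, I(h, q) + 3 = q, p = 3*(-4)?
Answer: 13225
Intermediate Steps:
p = -12
I(h, q) = -3 + q
E = -108 (E = (6 + 3)*(-12) = 9*(-12) = -108)
(E + I(3, -4))² = (-108 + (-3 - 4))² = (-108 - 7)² = (-115)² = 13225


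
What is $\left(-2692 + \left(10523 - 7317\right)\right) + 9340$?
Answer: $9854$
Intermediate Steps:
$\left(-2692 + \left(10523 - 7317\right)\right) + 9340 = \left(-2692 + 3206\right) + 9340 = 514 + 9340 = 9854$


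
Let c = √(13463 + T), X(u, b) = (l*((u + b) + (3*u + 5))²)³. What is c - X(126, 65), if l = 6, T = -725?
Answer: -7725473471454230016 + √12738 ≈ -7.7255e+18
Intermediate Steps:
X(u, b) = 216*(5 + b + 4*u)⁶ (X(u, b) = (6*((u + b) + (3*u + 5))²)³ = (6*((b + u) + (5 + 3*u))²)³ = (6*(5 + b + 4*u)²)³ = 216*(5 + b + 4*u)⁶)
c = √12738 (c = √(13463 - 725) = √12738 ≈ 112.86)
c - X(126, 65) = √12738 - 216*(5 + 65 + 4*126)⁶ = √12738 - 216*(5 + 65 + 504)⁶ = √12738 - 216*574⁶ = √12738 - 216*35766080886362176 = √12738 - 1*7725473471454230016 = √12738 - 7725473471454230016 = -7725473471454230016 + √12738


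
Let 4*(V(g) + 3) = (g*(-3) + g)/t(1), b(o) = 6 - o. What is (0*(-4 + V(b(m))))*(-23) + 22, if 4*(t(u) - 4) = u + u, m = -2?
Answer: 22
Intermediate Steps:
t(u) = 4 + u/2 (t(u) = 4 + (u + u)/4 = 4 + (2*u)/4 = 4 + u/2)
V(g) = -3 - g/9 (V(g) = -3 + ((g*(-3) + g)/(4 + (1/2)*1))/4 = -3 + ((-3*g + g)/(4 + 1/2))/4 = -3 + ((-2*g)/(9/2))/4 = -3 + (-2*g*(2/9))/4 = -3 + (-4*g/9)/4 = -3 - g/9)
(0*(-4 + V(b(m))))*(-23) + 22 = (0*(-4 + (-3 - (6 - 1*(-2))/9)))*(-23) + 22 = (0*(-4 + (-3 - (6 + 2)/9)))*(-23) + 22 = (0*(-4 + (-3 - 1/9*8)))*(-23) + 22 = (0*(-4 + (-3 - 8/9)))*(-23) + 22 = (0*(-4 - 35/9))*(-23) + 22 = (0*(-71/9))*(-23) + 22 = 0*(-23) + 22 = 0 + 22 = 22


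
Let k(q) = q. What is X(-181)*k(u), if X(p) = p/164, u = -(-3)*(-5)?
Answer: 2715/164 ≈ 16.555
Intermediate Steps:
u = -15 (u = -1*15 = -15)
X(p) = p/164 (X(p) = p*(1/164) = p/164)
X(-181)*k(u) = ((1/164)*(-181))*(-15) = -181/164*(-15) = 2715/164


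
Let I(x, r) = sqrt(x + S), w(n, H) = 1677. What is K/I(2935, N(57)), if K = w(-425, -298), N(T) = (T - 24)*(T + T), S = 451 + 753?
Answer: 1677*sqrt(4139)/4139 ≈ 26.067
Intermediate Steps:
S = 1204
N(T) = 2*T*(-24 + T) (N(T) = (-24 + T)*(2*T) = 2*T*(-24 + T))
I(x, r) = sqrt(1204 + x) (I(x, r) = sqrt(x + 1204) = sqrt(1204 + x))
K = 1677
K/I(2935, N(57)) = 1677/(sqrt(1204 + 2935)) = 1677/(sqrt(4139)) = 1677*(sqrt(4139)/4139) = 1677*sqrt(4139)/4139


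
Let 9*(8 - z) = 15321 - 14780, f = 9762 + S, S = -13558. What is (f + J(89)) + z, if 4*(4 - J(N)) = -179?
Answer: -136777/36 ≈ -3799.4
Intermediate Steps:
J(N) = 195/4 (J(N) = 4 - 1/4*(-179) = 4 + 179/4 = 195/4)
f = -3796 (f = 9762 - 13558 = -3796)
z = -469/9 (z = 8 - (15321 - 14780)/9 = 8 - 1/9*541 = 8 - 541/9 = -469/9 ≈ -52.111)
(f + J(89)) + z = (-3796 + 195/4) - 469/9 = -14989/4 - 469/9 = -136777/36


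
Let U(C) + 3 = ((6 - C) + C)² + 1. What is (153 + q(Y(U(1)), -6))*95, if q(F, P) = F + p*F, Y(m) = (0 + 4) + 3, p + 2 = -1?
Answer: 13205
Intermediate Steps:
p = -3 (p = -2 - 1 = -3)
U(C) = 34 (U(C) = -3 + (((6 - C) + C)² + 1) = -3 + (6² + 1) = -3 + (36 + 1) = -3 + 37 = 34)
Y(m) = 7 (Y(m) = 4 + 3 = 7)
q(F, P) = -2*F (q(F, P) = F - 3*F = -2*F)
(153 + q(Y(U(1)), -6))*95 = (153 - 2*7)*95 = (153 - 14)*95 = 139*95 = 13205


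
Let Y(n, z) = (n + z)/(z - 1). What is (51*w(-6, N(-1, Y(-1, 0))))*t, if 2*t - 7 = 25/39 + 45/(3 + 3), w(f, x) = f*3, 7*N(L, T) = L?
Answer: -180693/26 ≈ -6949.7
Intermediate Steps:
Y(n, z) = (n + z)/(-1 + z)
N(L, T) = L/7
w(f, x) = 3*f
t = 1181/156 (t = 7/2 + (25/39 + 45/(3 + 3))/2 = 7/2 + (25*(1/39) + 45/6)/2 = 7/2 + (25/39 + 45*(⅙))/2 = 7/2 + (25/39 + 15/2)/2 = 7/2 + (½)*(635/78) = 7/2 + 635/156 = 1181/156 ≈ 7.5705)
(51*w(-6, N(-1, Y(-1, 0))))*t = (51*(3*(-6)))*(1181/156) = (51*(-18))*(1181/156) = -918*1181/156 = -180693/26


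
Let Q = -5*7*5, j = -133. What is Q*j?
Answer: 23275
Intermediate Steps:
Q = -175 (Q = -35*5 = -175)
Q*j = -175*(-133) = 23275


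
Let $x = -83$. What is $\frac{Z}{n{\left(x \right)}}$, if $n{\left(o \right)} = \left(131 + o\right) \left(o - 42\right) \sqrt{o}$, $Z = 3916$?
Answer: $\frac{979 i \sqrt{83}}{124500} \approx 0.071639 i$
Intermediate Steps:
$n{\left(o \right)} = \sqrt{o} \left(-42 + o\right) \left(131 + o\right)$ ($n{\left(o \right)} = \left(131 + o\right) \left(-42 + o\right) \sqrt{o} = \left(-42 + o\right) \left(131 + o\right) \sqrt{o} = \sqrt{o} \left(-42 + o\right) \left(131 + o\right)$)
$\frac{Z}{n{\left(x \right)}} = \frac{3916}{\sqrt{-83} \left(-5502 + \left(-83\right)^{2} + 89 \left(-83\right)\right)} = \frac{3916}{i \sqrt{83} \left(-5502 + 6889 - 7387\right)} = \frac{3916}{i \sqrt{83} \left(-6000\right)} = \frac{3916}{\left(-6000\right) i \sqrt{83}} = 3916 \frac{i \sqrt{83}}{498000} = \frac{979 i \sqrt{83}}{124500}$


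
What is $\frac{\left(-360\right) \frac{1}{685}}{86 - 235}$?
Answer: $\frac{72}{20413} \approx 0.0035272$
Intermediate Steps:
$\frac{\left(-360\right) \frac{1}{685}}{86 - 235} = - \frac{72}{137 \left(-149\right)} = \left(- \frac{72}{137}\right) \left(- \frac{1}{149}\right) = \frac{72}{20413}$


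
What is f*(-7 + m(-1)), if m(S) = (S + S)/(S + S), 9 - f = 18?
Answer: 54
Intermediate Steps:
f = -9 (f = 9 - 1*18 = 9 - 18 = -9)
m(S) = 1 (m(S) = (2*S)/((2*S)) = (2*S)*(1/(2*S)) = 1)
f*(-7 + m(-1)) = -9*(-7 + 1) = -9*(-6) = 54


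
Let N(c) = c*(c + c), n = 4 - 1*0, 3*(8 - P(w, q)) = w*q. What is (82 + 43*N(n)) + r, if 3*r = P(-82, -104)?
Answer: 4618/9 ≈ 513.11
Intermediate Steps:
P(w, q) = 8 - q*w/3 (P(w, q) = 8 - w*q/3 = 8 - q*w/3)
r = -8504/9 (r = (8 - ⅓*(-104)*(-82))/3 = (8 - 8528/3)/3 = (⅓)*(-8504/3) = -8504/9 ≈ -944.89)
n = 4 (n = 4 + 0 = 4)
N(c) = 2*c² (N(c) = c*(2*c) = 2*c²)
(82 + 43*N(n)) + r = (82 + 43*(2*4²)) - 8504/9 = (82 + 43*(2*16)) - 8504/9 = (82 + 43*32) - 8504/9 = (82 + 1376) - 8504/9 = 1458 - 8504/9 = 4618/9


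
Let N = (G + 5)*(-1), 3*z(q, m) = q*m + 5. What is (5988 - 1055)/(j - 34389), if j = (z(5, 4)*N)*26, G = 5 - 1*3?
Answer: -14799/107717 ≈ -0.13739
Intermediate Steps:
z(q, m) = 5/3 + m*q/3 (z(q, m) = (q*m + 5)/3 = (m*q + 5)/3 = (5 + m*q)/3 = 5/3 + m*q/3)
G = 2 (G = 5 - 3 = 2)
N = -7 (N = (2 + 5)*(-1) = 7*(-1) = -7)
j = -4550/3 (j = ((5/3 + (⅓)*4*5)*(-7))*26 = ((5/3 + 20/3)*(-7))*26 = ((25/3)*(-7))*26 = -175/3*26 = -4550/3 ≈ -1516.7)
(5988 - 1055)/(j - 34389) = (5988 - 1055)/(-4550/3 - 34389) = 4933/(-107717/3) = 4933*(-3/107717) = -14799/107717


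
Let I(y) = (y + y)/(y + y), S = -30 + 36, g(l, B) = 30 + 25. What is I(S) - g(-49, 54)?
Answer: -54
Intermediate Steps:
g(l, B) = 55
S = 6
I(y) = 1 (I(y) = (2*y)/((2*y)) = (2*y)*(1/(2*y)) = 1)
I(S) - g(-49, 54) = 1 - 1*55 = 1 - 55 = -54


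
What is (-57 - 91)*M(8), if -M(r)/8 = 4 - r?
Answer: -4736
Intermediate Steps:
M(r) = -32 + 8*r (M(r) = -8*(4 - r) = -32 + 8*r)
(-57 - 91)*M(8) = (-57 - 91)*(-32 + 8*8) = -148*(-32 + 64) = -148*32 = -4736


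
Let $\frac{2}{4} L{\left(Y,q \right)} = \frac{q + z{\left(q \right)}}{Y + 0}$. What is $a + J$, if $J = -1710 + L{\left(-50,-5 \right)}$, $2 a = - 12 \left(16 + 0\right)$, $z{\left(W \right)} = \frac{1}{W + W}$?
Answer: $- \frac{451449}{250} \approx -1805.8$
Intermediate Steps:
$z{\left(W \right)} = \frac{1}{2 W}$
$a = -96$ ($a = \frac{\left(-12\right) \left(16 + 0\right)}{2} = \frac{\left(-12\right) 16}{2} = \frac{1}{2} \left(-192\right) = -96$)
$L{\left(Y,q \right)} = \frac{2 \left(q + \frac{1}{2 q}\right)}{Y}$ ($L{\left(Y,q \right)} = 2 \frac{q + \frac{1}{2 q}}{Y + 0} = 2 \frac{q + \frac{1}{2 q}}{Y} = \frac{2 \left(q + \frac{1}{2 q}\right)}{Y}$)
$J = - \frac{427449}{250}$ ($J = -1710 + \frac{1 + 2 \left(-5\right)^{2}}{\left(-50\right) \left(-5\right)} = -1710 - - \frac{1 + 2 \cdot 25}{250} = -1710 - - \frac{1 + 50}{250} = -1710 - \left(- \frac{1}{250}\right) 51 = -1710 + \frac{51}{250} = - \frac{427449}{250} \approx -1709.8$)
$a + J = -96 - \frac{427449}{250} = - \frac{451449}{250}$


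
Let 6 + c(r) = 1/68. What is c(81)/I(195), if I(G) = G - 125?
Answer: -407/4760 ≈ -0.085504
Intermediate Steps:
c(r) = -407/68 (c(r) = -6 + 1/68 = -407/68)
I(G) = -125 + G
c(81)/I(195) = -407/(68*(-125 + 195)) = -407/68/70 = -407/68*1/70 = -407/4760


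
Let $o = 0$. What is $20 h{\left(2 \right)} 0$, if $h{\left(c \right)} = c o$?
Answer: $0$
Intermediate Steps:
$h{\left(c \right)} = 0$ ($h{\left(c \right)} = c 0 = 0$)
$20 h{\left(2 \right)} 0 = 20 \cdot 0 \cdot 0 = 0 \cdot 0 = 0$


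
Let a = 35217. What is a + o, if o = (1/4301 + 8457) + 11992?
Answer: 239419467/4301 ≈ 55666.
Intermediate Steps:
o = 87951150/4301 (o = (1/4301 + 8457) + 11992 = 36373558/4301 + 11992 = 87951150/4301 ≈ 20449.)
a + o = 35217 + 87951150/4301 = 239419467/4301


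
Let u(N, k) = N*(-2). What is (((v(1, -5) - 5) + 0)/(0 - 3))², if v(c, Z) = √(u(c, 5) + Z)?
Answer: (5 - I*√7)²/9 ≈ 2.0 - 2.9397*I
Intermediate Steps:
u(N, k) = -2*N
v(c, Z) = √(Z - 2*c) (v(c, Z) = √(-2*c + Z) = √(Z - 2*c))
(((v(1, -5) - 5) + 0)/(0 - 3))² = (((√(-5 - 2*1) - 5) + 0)/(0 - 3))² = (((√(-5 - 2) - 5) + 0)/(-3))² = (-((√(-7) - 5) + 0)/3)² = (-((I*√7 - 5) + 0)/3)² = (-((-5 + I*√7) + 0)/3)² = (-(-5 + I*√7)/3)² = (5/3 - I*√7/3)²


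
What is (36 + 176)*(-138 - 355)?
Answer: -104516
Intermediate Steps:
(36 + 176)*(-138 - 355) = 212*(-493) = -104516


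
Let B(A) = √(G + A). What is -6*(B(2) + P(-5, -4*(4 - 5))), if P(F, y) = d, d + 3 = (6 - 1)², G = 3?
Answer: -132 - 6*√5 ≈ -145.42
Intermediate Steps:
d = 22 (d = -3 + (6 - 1)² = -3 + 5² = -3 + 25 = 22)
P(F, y) = 22
B(A) = √(3 + A)
-6*(B(2) + P(-5, -4*(4 - 5))) = -6*(√(3 + 2) + 22) = -6*(√5 + 22) = -6*(22 + √5) = -132 - 6*√5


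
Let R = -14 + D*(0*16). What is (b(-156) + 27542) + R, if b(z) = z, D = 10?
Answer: 27372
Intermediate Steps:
R = -14 (R = -14 + 10*(0*16) = -14 + 10*0 = -14 + 0 = -14)
(b(-156) + 27542) + R = (-156 + 27542) - 14 = 27386 - 14 = 27372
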